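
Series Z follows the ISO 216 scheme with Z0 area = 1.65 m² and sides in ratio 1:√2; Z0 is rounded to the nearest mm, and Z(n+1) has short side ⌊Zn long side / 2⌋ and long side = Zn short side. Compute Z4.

270 × 382 mm

Let Z0's short side be w mm. w · w√2 = 1.65 m² = 1,650,000 mm², so w ≈ 1080.2 mm and w√2 ≈ 1527.6 mm → Z0 = 1080 × 1528 mm.
Z1: ⌊1528/2⌋ × 1080 = 764 × 1080 mm
Z2: ⌊1080/2⌋ × 764 = 540 × 764 mm
Z3: ⌊764/2⌋ × 540 = 382 × 540 mm
Z4: ⌊540/2⌋ × 382 = 270 × 382 mm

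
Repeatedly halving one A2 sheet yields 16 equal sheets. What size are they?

A6

16 = 2^4, so 4 halving steps.
A2 → A3 → … → A6 after 4 steps.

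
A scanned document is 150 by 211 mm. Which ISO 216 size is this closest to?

A5 (148 × 210 mm)

Aspect ratio 211/150 ≈ 1.407 — close to the ISO √2 ≈ 1.414.
In the A-series (A0 area = 1 m²): A5 = 148 × 210 mm.
Off by 3 mm total — nearest standard size.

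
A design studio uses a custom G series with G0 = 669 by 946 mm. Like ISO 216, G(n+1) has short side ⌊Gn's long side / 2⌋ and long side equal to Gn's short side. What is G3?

236 × 334 mm

G1: ⌊946/2⌋ × 669 = 473 × 669 mm
G2: ⌊669/2⌋ × 473 = 334 × 473 mm
G3: ⌊473/2⌋ × 334 = 236 × 334 mm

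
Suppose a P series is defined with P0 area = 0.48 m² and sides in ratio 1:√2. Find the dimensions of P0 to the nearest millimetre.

Let the short side be w mm. Then w · w√2 = 0.48 m² = 480,000 mm².
w² = 480,000/√2, so w ≈ 582.6 mm; long side = w√2 ≈ 823.9 mm.

583 × 824 mm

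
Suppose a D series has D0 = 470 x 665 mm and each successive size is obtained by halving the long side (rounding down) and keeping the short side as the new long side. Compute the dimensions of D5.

83 × 117 mm

D1: ⌊665/2⌋ × 470 = 332 × 470 mm
D2: ⌊470/2⌋ × 332 = 235 × 332 mm
D3: ⌊332/2⌋ × 235 = 166 × 235 mm
D4: ⌊235/2⌋ × 166 = 117 × 166 mm
D5: ⌊166/2⌋ × 117 = 83 × 117 mm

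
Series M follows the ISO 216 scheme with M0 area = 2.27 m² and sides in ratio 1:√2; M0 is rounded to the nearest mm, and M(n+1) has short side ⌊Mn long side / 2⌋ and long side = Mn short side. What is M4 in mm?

316 × 448 mm

Let M0's short side be w mm. w · w√2 = 2.27 m² = 2,270,000 mm², so w ≈ 1266.9 mm and w√2 ≈ 1791.7 mm → M0 = 1267 × 1792 mm.
M1: ⌊1792/2⌋ × 1267 = 896 × 1267 mm
M2: ⌊1267/2⌋ × 896 = 633 × 896 mm
M3: ⌊896/2⌋ × 633 = 448 × 633 mm
M4: ⌊633/2⌋ × 448 = 316 × 448 mm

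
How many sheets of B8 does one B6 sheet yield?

Each ISO step halves the sheet: 1 × B6 → 2 × B7 → 4 × B8
From B6 to B8 is 2 halving steps: 2^2 = 4.

4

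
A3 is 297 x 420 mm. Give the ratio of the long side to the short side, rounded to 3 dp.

1.414

420 / 297 = 1.414
Matches √2 ≈ 1.414 — the ISO 216 defining ratio.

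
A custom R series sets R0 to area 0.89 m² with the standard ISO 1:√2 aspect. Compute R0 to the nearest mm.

793 × 1122 mm

Let the short side be w mm. Then w · w√2 = 0.89 m² = 890,000 mm².
w² = 890,000/√2, so w ≈ 793.3 mm; long side = w√2 ≈ 1121.9 mm.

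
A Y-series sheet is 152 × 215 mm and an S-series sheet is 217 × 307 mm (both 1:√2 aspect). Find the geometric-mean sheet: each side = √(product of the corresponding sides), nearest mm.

Short side: √(152 · 217) = √32984 ≈ 181.6 → 182 mm
Long side: √(215 · 307) = √66005 ≈ 256.9 → 257 mm

182 × 257 mm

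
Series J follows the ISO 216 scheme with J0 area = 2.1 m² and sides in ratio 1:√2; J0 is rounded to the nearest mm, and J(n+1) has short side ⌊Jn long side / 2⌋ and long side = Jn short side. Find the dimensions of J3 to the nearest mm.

Let J0's short side be w mm. w · w√2 = 2.1 m² = 2,100,000 mm², so w ≈ 1218.6 mm and w√2 ≈ 1723.3 mm → J0 = 1219 × 1723 mm.
J1: ⌊1723/2⌋ × 1219 = 861 × 1219 mm
J2: ⌊1219/2⌋ × 861 = 609 × 861 mm
J3: ⌊861/2⌋ × 609 = 430 × 609 mm

430 × 609 mm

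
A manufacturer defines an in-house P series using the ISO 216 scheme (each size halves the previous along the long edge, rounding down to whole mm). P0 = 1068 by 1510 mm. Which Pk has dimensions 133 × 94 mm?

P7

P0: 1068 × 1510 mm
P1: 755 × 1068 mm
P2: 534 × 755 mm
P3: 377 × 534 mm
P4: 267 × 377 mm
P5: 188 × 267 mm
P6: 133 × 188 mm
P7: 94 × 133 mm
P8: 66 × 94 mm
→ matches P7.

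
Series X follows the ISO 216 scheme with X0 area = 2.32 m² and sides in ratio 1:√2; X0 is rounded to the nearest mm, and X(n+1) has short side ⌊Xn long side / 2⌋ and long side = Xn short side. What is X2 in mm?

Let X0's short side be w mm. w · w√2 = 2.32 m² = 2,320,000 mm², so w ≈ 1280.8 mm and w√2 ≈ 1811.3 mm → X0 = 1281 × 1811 mm.
X1: ⌊1811/2⌋ × 1281 = 905 × 1281 mm
X2: ⌊1281/2⌋ × 905 = 640 × 905 mm

640 × 905 mm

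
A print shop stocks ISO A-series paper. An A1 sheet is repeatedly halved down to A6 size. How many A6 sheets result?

32

A1 = 594 × 841 mm; A6 = 105 × 148 mm.
Each halving step doubles the count; 5 steps from A1 to A6.
2^5 = 32.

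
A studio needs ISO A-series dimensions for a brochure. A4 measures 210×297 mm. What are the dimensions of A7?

74 × 105 mm

A5: ⌊297/2⌋ × 210 = 148 × 210 mm
A6: ⌊210/2⌋ × 148 = 105 × 148 mm
A7: ⌊148/2⌋ × 105 = 74 × 105 mm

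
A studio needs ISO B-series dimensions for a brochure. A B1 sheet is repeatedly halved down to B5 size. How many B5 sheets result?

B1 = 707 × 1000 mm; B5 = 176 × 250 mm.
Each halving step doubles the count; 4 steps from B1 to B5.
2^4 = 16.

16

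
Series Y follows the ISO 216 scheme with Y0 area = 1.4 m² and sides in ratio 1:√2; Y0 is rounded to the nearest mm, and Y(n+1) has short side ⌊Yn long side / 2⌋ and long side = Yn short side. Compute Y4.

248 × 351 mm

Let Y0's short side be w mm. w · w√2 = 1.4 m² = 1,400,000 mm², so w ≈ 995.0 mm and w√2 ≈ 1407.1 mm → Y0 = 995 × 1407 mm.
Y1: ⌊1407/2⌋ × 995 = 703 × 995 mm
Y2: ⌊995/2⌋ × 703 = 497 × 703 mm
Y3: ⌊703/2⌋ × 497 = 351 × 497 mm
Y4: ⌊497/2⌋ × 351 = 248 × 351 mm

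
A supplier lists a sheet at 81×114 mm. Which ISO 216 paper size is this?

Aspect ratio 114/81 ≈ 1.407 — close to the ISO √2 ≈ 1.414.
In the C-series (envelope sizes, between A and B): C7 = 81 × 114 mm.

C7 (81 × 114 mm)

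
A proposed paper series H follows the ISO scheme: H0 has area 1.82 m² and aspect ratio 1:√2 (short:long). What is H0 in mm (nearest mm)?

1134 × 1604 mm

Let the short side be w mm. Then w · w√2 = 1.82 m² = 1,820,000 mm².
w² = 1,820,000/√2, so w ≈ 1134.4 mm; long side = w√2 ≈ 1604.3 mm.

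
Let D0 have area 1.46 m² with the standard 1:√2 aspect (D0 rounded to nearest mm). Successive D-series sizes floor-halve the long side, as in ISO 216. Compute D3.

Let D0's short side be w mm. w · w√2 = 1.46 m² = 1,460,000 mm², so w ≈ 1016.1 mm and w√2 ≈ 1436.9 mm → D0 = 1016 × 1437 mm.
D1: ⌊1437/2⌋ × 1016 = 718 × 1016 mm
D2: ⌊1016/2⌋ × 718 = 508 × 718 mm
D3: ⌊718/2⌋ × 508 = 359 × 508 mm

359 × 508 mm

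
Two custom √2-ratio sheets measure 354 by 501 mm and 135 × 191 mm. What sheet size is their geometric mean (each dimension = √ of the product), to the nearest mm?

219 × 309 mm

Short side: √(354 · 135) = √47790 ≈ 218.6 → 219 mm
Long side: √(501 · 191) = √95691 ≈ 309.3 → 309 mm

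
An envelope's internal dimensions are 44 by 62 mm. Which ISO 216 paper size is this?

B9 (44 × 62 mm)

Aspect ratio 62/44 ≈ 1.409 — close to the ISO √2 ≈ 1.414.
In the B-series (B0 = 1000 × 1414 mm): B9 = 44 × 62 mm.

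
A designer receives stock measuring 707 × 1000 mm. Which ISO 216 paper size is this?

Aspect ratio 1000/707 ≈ 1.414 — close to the ISO √2 ≈ 1.414.
In the B-series (B0 = 1000 × 1414 mm): B1 = 707 × 1000 mm.

B1 (707 × 1000 mm)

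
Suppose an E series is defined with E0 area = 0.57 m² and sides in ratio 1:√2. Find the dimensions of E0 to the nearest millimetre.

Let the short side be w mm. Then w · w√2 = 0.57 m² = 570,000 mm².
w² = 570,000/√2, so w ≈ 634.9 mm; long side = w√2 ≈ 897.8 mm.

635 × 898 mm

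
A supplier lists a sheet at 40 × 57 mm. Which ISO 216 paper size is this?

Aspect ratio 57/40 ≈ 1.425 — close to the ISO √2 ≈ 1.414.
In the C-series (envelope sizes, between A and B): C9 = 40 × 57 mm.

C9 (40 × 57 mm)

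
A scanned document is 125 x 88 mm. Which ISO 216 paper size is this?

B7 (88 × 125 mm)

Aspect ratio 125/88 ≈ 1.420 — close to the ISO √2 ≈ 1.414.
In the B-series (B0 = 1000 × 1414 mm): B7 = 88 × 125 mm.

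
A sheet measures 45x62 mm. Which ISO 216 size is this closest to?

Aspect ratio 62/45 ≈ 1.378 (ISO target is √2 ≈ 1.414).
In the B-series (B0 = 1000 × 1414 mm): B9 = 44 × 62 mm.
Off by 1 mm total — nearest standard size.

B9 (44 × 62 mm)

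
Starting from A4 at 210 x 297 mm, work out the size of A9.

A5: ⌊297/2⌋ × 210 = 148 × 210 mm
A6: ⌊210/2⌋ × 148 = 105 × 148 mm
A7: ⌊148/2⌋ × 105 = 74 × 105 mm
A8: ⌊105/2⌋ × 74 = 52 × 74 mm
A9: ⌊74/2⌋ × 52 = 37 × 52 mm

37 × 52 mm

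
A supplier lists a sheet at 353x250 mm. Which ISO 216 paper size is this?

Aspect ratio 353/250 ≈ 1.412 — close to the ISO √2 ≈ 1.414.
In the B-series (B0 = 1000 × 1414 mm): B4 = 250 × 353 mm.

B4 (250 × 353 mm)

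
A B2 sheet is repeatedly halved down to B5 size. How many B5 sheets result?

8

Each ISO step halves the sheet: 1 × B2 → 2 × B3 → 4 × B4 → 8 × B5
From B2 to B5 is 3 halving steps: 2^3 = 8.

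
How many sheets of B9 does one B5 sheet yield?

B5 = 176 × 250 mm; B9 = 44 × 62 mm.
Each halving step doubles the count; 4 steps from B5 to B9.
2^4 = 16.

16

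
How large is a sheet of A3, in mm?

297 × 420 mm

A0 = 841 × 1189 mm (A0 has area 1 m², aspect 1:√2).
A1: ⌊1189/2⌋ × 841 = 594 × 841 mm
A2: ⌊841/2⌋ × 594 = 420 × 594 mm
A3: ⌊594/2⌋ × 420 = 297 × 420 mm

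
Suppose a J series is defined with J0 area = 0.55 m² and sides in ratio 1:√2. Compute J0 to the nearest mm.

624 × 882 mm

Let the short side be w mm. Then w · w√2 = 0.55 m² = 550,000 mm².
w² = 550,000/√2, so w ≈ 623.6 mm; long side = w√2 ≈ 881.9 mm.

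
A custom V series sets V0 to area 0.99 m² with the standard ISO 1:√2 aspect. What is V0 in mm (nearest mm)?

837 × 1183 mm

Let the short side be w mm. Then w · w√2 = 0.99 m² = 990,000 mm².
w² = 990,000/√2, so w ≈ 836.7 mm; long side = w√2 ≈ 1183.2 mm.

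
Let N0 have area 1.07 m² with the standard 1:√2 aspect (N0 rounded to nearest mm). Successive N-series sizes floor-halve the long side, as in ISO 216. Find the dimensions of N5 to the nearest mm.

Let N0's short side be w mm. w · w√2 = 1.07 m² = 1,070,000 mm², so w ≈ 869.8 mm and w√2 ≈ 1230.1 mm → N0 = 870 × 1230 mm.
N1: ⌊1230/2⌋ × 870 = 615 × 870 mm
N2: ⌊870/2⌋ × 615 = 435 × 615 mm
N3: ⌊615/2⌋ × 435 = 307 × 435 mm
N4: ⌊435/2⌋ × 307 = 217 × 307 mm
N5: ⌊307/2⌋ × 217 = 153 × 217 mm

153 × 217 mm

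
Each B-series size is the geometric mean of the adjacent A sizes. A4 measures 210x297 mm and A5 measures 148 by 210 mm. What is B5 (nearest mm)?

176 × 250 mm

Short side: √(210 · 148) = √31080 ≈ 176.3 → 176 mm
Long side: √(297 · 210) = √62370 ≈ 249.7 → 250 mm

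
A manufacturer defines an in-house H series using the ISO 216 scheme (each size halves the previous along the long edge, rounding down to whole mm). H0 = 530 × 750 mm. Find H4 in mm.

132 × 187 mm

H1: ⌊750/2⌋ × 530 = 375 × 530 mm
H2: ⌊530/2⌋ × 375 = 265 × 375 mm
H3: ⌊375/2⌋ × 265 = 187 × 265 mm
H4: ⌊265/2⌋ × 187 = 132 × 187 mm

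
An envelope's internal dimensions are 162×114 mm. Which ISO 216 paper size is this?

C6 (114 × 162 mm)

Aspect ratio 162/114 ≈ 1.421 — close to the ISO √2 ≈ 1.414.
In the C-series (envelope sizes, between A and B): C6 = 114 × 162 mm.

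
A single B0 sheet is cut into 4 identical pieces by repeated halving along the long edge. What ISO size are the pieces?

B2

4 = 2^2, so 2 halving steps.
B0 → B1 → … → B2 after 2 steps.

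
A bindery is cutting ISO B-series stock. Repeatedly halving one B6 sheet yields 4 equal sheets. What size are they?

B8

4 = 2^2, so 2 halving steps.
B6 → B7 → … → B8 after 2 steps.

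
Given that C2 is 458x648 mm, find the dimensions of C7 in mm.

C3: ⌊648/2⌋ × 458 = 324 × 458 mm
C4: ⌊458/2⌋ × 324 = 229 × 324 mm
C5: ⌊324/2⌋ × 229 = 162 × 229 mm
C6: ⌊229/2⌋ × 162 = 114 × 162 mm
C7: ⌊162/2⌋ × 114 = 81 × 114 mm

81 × 114 mm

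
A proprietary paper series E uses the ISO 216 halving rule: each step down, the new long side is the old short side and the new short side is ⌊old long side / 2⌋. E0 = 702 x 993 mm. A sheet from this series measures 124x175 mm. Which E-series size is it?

E0: 702 × 993 mm
E1: 496 × 702 mm
E2: 351 × 496 mm
E3: 248 × 351 mm
E4: 175 × 248 mm
E5: 124 × 175 mm
E6: 87 × 124 mm
→ matches E5.

E5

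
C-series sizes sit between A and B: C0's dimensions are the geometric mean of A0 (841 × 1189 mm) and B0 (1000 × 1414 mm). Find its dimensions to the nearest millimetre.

Short: √(841 · 1000) = √841000 ≈ 917.1 mm.
Long: √(1189 · 1414) = √1681246 ≈ 1296.6 mm.

917 × 1297 mm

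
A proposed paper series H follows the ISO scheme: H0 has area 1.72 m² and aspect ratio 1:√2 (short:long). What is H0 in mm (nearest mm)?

Let the short side be w mm. Then w · w√2 = 1.72 m² = 1,720,000 mm².
w² = 1,720,000/√2, so w ≈ 1102.8 mm; long side = w√2 ≈ 1559.6 mm.

1103 × 1560 mm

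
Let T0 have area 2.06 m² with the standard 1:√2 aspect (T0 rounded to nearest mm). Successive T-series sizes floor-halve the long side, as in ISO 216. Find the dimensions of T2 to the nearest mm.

603 × 853 mm

Let T0's short side be w mm. w · w√2 = 2.06 m² = 2,060,000 mm², so w ≈ 1206.9 mm and w√2 ≈ 1706.8 mm → T0 = 1207 × 1707 mm.
T1: ⌊1707/2⌋ × 1207 = 853 × 1207 mm
T2: ⌊1207/2⌋ × 853 = 603 × 853 mm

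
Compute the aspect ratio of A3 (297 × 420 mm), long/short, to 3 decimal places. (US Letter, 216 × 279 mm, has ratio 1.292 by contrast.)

1.414

420 / 297 = 1.414
Matches √2 ≈ 1.414 — the ISO 216 defining ratio.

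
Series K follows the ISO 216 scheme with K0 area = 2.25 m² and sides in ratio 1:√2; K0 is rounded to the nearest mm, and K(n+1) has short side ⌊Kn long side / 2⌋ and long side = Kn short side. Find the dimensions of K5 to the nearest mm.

Let K0's short side be w mm. w · w√2 = 2.25 m² = 2,250,000 mm², so w ≈ 1261.3 mm and w√2 ≈ 1783.8 mm → K0 = 1261 × 1784 mm.
K1: ⌊1784/2⌋ × 1261 = 892 × 1261 mm
K2: ⌊1261/2⌋ × 892 = 630 × 892 mm
K3: ⌊892/2⌋ × 630 = 446 × 630 mm
K4: ⌊630/2⌋ × 446 = 315 × 446 mm
K5: ⌊446/2⌋ × 315 = 223 × 315 mm

223 × 315 mm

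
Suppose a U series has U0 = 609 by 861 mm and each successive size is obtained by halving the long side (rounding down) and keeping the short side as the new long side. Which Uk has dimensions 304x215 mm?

U3

U0: 609 × 861 mm
U1: 430 × 609 mm
U2: 304 × 430 mm
U3: 215 × 304 mm
U4: 152 × 215 mm
→ matches U3.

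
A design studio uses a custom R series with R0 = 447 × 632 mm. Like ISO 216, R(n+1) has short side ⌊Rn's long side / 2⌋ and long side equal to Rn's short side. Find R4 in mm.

111 × 158 mm

R1: ⌊632/2⌋ × 447 = 316 × 447 mm
R2: ⌊447/2⌋ × 316 = 223 × 316 mm
R3: ⌊316/2⌋ × 223 = 158 × 223 mm
R4: ⌊223/2⌋ × 158 = 111 × 158 mm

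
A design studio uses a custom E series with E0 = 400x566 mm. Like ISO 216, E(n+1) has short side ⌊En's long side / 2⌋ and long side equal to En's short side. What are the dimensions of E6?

E1 = 283 × 400 mm (from E0 by 1 halving).
E2: ⌊400/2⌋ × 283 = 200 × 283 mm
E3: ⌊283/2⌋ × 200 = 141 × 200 mm
E4: ⌊200/2⌋ × 141 = 100 × 141 mm
E5: ⌊141/2⌋ × 100 = 70 × 100 mm
E6: ⌊100/2⌋ × 70 = 50 × 70 mm

50 × 70 mm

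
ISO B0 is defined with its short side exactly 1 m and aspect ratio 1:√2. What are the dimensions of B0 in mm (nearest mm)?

Short side = 1000 mm; long side = 1000√2 ≈ 1414.2 mm.

1000 × 1414 mm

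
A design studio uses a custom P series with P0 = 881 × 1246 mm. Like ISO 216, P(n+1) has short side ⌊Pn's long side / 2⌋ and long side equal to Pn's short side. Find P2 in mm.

P1: ⌊1246/2⌋ × 881 = 623 × 881 mm
P2: ⌊881/2⌋ × 623 = 440 × 623 mm

440 × 623 mm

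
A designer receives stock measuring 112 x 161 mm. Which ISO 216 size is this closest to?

C6 (114 × 162 mm)

Aspect ratio 161/112 ≈ 1.438 (ISO target is √2 ≈ 1.414).
In the C-series (envelope sizes, between A and B): C6 = 114 × 162 mm.
Off by 3 mm total — nearest standard size.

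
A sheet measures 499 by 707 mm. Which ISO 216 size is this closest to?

Aspect ratio 707/499 ≈ 1.417 — close to the ISO √2 ≈ 1.414.
In the B-series (B0 = 1000 × 1414 mm): B2 = 500 × 707 mm.
Off by 1 mm total — nearest standard size.

B2 (500 × 707 mm)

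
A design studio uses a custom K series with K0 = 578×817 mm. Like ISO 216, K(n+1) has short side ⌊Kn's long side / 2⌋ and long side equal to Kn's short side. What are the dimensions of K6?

72 × 102 mm

K1 = 408 × 578 mm (from K0 by 1 halving).
K2: ⌊578/2⌋ × 408 = 289 × 408 mm
K3: ⌊408/2⌋ × 289 = 204 × 289 mm
K4: ⌊289/2⌋ × 204 = 144 × 204 mm
K5: ⌊204/2⌋ × 144 = 102 × 144 mm
K6: ⌊144/2⌋ × 102 = 72 × 102 mm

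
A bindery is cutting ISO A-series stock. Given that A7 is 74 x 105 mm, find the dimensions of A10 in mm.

A8: ⌊105/2⌋ × 74 = 52 × 74 mm
A9: ⌊74/2⌋ × 52 = 37 × 52 mm
A10: ⌊52/2⌋ × 37 = 26 × 37 mm

26 × 37 mm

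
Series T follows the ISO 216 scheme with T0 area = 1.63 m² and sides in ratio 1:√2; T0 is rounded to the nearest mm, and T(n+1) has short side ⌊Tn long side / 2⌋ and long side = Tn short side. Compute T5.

189 × 268 mm

Let T0's short side be w mm. w · w√2 = 1.63 m² = 1,630,000 mm², so w ≈ 1073.6 mm and w√2 ≈ 1518.3 mm → T0 = 1074 × 1518 mm.
T1: ⌊1518/2⌋ × 1074 = 759 × 1074 mm
T2: ⌊1074/2⌋ × 759 = 537 × 759 mm
T3: ⌊759/2⌋ × 537 = 379 × 537 mm
T4: ⌊537/2⌋ × 379 = 268 × 379 mm
T5: ⌊379/2⌋ × 268 = 189 × 268 mm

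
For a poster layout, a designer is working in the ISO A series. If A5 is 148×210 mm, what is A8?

A6: ⌊210/2⌋ × 148 = 105 × 148 mm
A7: ⌊148/2⌋ × 105 = 74 × 105 mm
A8: ⌊105/2⌋ × 74 = 52 × 74 mm

52 × 74 mm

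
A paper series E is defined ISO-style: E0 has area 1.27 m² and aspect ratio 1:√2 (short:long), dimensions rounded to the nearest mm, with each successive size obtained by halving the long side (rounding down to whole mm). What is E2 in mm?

474 × 670 mm

Let E0's short side be w mm. w · w√2 = 1.27 m² = 1,270,000 mm², so w ≈ 947.6 mm and w√2 ≈ 1340.2 mm → E0 = 948 × 1340 mm.
E1: ⌊1340/2⌋ × 948 = 670 × 948 mm
E2: ⌊948/2⌋ × 670 = 474 × 670 mm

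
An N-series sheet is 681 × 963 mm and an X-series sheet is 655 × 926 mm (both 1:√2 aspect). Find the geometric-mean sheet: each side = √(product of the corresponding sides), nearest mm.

Short side: √(681 · 655) = √446055 ≈ 667.9 → 668 mm
Long side: √(963 · 926) = √891738 ≈ 944.3 → 944 mm

668 × 944 mm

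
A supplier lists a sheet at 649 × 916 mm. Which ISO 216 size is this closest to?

C1 (648 × 917 mm)

Aspect ratio 916/649 ≈ 1.411 — close to the ISO √2 ≈ 1.414.
In the C-series (envelope sizes, between A and B): C1 = 648 × 917 mm.
Off by 2 mm total — nearest standard size.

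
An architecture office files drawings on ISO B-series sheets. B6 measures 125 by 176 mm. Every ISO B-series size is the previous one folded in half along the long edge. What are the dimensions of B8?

B7: ⌊176/2⌋ × 125 = 88 × 125 mm
B8: ⌊125/2⌋ × 88 = 62 × 88 mm

62 × 88 mm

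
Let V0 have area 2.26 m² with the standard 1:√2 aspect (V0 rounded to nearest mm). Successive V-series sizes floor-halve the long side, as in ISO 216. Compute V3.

447 × 632 mm

Let V0's short side be w mm. w · w√2 = 2.26 m² = 2,260,000 mm², so w ≈ 1264.1 mm and w√2 ≈ 1787.8 mm → V0 = 1264 × 1788 mm.
V1: ⌊1788/2⌋ × 1264 = 894 × 1264 mm
V2: ⌊1264/2⌋ × 894 = 632 × 894 mm
V3: ⌊894/2⌋ × 632 = 447 × 632 mm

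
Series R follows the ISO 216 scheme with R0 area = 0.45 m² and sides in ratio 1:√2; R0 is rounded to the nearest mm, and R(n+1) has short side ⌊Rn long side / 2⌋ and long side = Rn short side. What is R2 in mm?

Let R0's short side be w mm. w · w√2 = 0.45 m² = 450,000 mm², so w ≈ 564.1 mm and w√2 ≈ 797.7 mm → R0 = 564 × 798 mm.
R1: ⌊798/2⌋ × 564 = 399 × 564 mm
R2: ⌊564/2⌋ × 399 = 282 × 399 mm

282 × 399 mm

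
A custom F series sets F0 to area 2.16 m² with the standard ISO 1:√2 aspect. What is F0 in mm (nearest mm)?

1236 × 1748 mm

Let the short side be w mm. Then w · w√2 = 2.16 m² = 2,160,000 mm².
w² = 2,160,000/√2, so w ≈ 1235.9 mm; long side = w√2 ≈ 1747.8 mm.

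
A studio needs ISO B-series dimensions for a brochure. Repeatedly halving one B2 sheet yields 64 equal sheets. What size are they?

64 = 2^6, so 6 halving steps.
B2 → B3 → … → B8 after 6 steps.

B8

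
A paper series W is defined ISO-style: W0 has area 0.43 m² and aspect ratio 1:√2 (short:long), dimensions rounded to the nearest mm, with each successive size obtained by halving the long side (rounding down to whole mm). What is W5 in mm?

Let W0's short side be w mm. w · w√2 = 0.43 m² = 430,000 mm², so w ≈ 551.4 mm and w√2 ≈ 779.8 mm → W0 = 551 × 780 mm.
W1: ⌊780/2⌋ × 551 = 390 × 551 mm
W2: ⌊551/2⌋ × 390 = 275 × 390 mm
W3: ⌊390/2⌋ × 275 = 195 × 275 mm
W4: ⌊275/2⌋ × 195 = 137 × 195 mm
W5: ⌊195/2⌋ × 137 = 97 × 137 mm

97 × 137 mm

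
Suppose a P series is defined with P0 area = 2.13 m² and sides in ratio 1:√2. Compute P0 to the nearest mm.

1227 × 1736 mm

Let the short side be w mm. Then w · w√2 = 2.13 m² = 2,130,000 mm².
w² = 2,130,000/√2, so w ≈ 1227.2 mm; long side = w√2 ≈ 1735.6 mm.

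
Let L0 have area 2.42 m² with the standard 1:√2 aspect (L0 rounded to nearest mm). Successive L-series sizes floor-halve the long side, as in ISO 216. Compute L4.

Let L0's short side be w mm. w · w√2 = 2.42 m² = 2,420,000 mm², so w ≈ 1308.1 mm and w√2 ≈ 1850.0 mm → L0 = 1308 × 1850 mm.
L1: ⌊1850/2⌋ × 1308 = 925 × 1308 mm
L2: ⌊1308/2⌋ × 925 = 654 × 925 mm
L3: ⌊925/2⌋ × 654 = 462 × 654 mm
L4: ⌊654/2⌋ × 462 = 327 × 462 mm

327 × 462 mm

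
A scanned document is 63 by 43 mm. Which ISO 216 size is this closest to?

B9 (44 × 62 mm)

Aspect ratio 63/43 ≈ 1.465 (ISO target is √2 ≈ 1.414).
In the B-series (B0 = 1000 × 1414 mm): B9 = 44 × 62 mm.
Off by 2 mm total — nearest standard size.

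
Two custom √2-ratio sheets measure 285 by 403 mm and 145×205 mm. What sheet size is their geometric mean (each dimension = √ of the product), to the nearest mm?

Short side: √(285 · 145) = √41325 ≈ 203.3 → 203 mm
Long side: √(403 · 205) = √82615 ≈ 287.4 → 287 mm

203 × 287 mm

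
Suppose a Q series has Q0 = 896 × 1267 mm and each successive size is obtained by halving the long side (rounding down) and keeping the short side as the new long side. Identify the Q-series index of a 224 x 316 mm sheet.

Q0: 896 × 1267 mm
Q1: 633 × 896 mm
Q2: 448 × 633 mm
Q3: 316 × 448 mm
Q4: 224 × 316 mm
Q5: 158 × 224 mm
→ matches Q4.

Q4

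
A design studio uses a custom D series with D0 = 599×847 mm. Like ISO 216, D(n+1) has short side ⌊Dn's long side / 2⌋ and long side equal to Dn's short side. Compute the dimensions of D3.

D1: ⌊847/2⌋ × 599 = 423 × 599 mm
D2: ⌊599/2⌋ × 423 = 299 × 423 mm
D3: ⌊423/2⌋ × 299 = 211 × 299 mm

211 × 299 mm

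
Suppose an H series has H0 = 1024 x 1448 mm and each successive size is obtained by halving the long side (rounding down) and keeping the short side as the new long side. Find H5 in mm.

181 × 256 mm

H1: ⌊1448/2⌋ × 1024 = 724 × 1024 mm
H2: ⌊1024/2⌋ × 724 = 512 × 724 mm
H3: ⌊724/2⌋ × 512 = 362 × 512 mm
H4: ⌊512/2⌋ × 362 = 256 × 362 mm
H5: ⌊362/2⌋ × 256 = 181 × 256 mm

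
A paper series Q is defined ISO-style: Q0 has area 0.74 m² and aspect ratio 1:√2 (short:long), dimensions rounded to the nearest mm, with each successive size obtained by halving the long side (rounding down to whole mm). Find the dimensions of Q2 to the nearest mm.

Let Q0's short side be w mm. w · w√2 = 0.74 m² = 740,000 mm², so w ≈ 723.4 mm and w√2 ≈ 1023.0 mm → Q0 = 723 × 1023 mm.
Q1: ⌊1023/2⌋ × 723 = 511 × 723 mm
Q2: ⌊723/2⌋ × 511 = 361 × 511 mm

361 × 511 mm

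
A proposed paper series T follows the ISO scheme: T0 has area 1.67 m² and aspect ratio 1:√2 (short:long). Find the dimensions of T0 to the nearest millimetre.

1087 × 1537 mm

Let the short side be w mm. Then w · w√2 = 1.67 m² = 1,670,000 mm².
w² = 1,670,000/√2, so w ≈ 1086.7 mm; long side = w√2 ≈ 1536.8 mm.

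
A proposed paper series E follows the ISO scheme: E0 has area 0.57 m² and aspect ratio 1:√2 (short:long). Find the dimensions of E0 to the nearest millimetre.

635 × 898 mm

Let the short side be w mm. Then w · w√2 = 0.57 m² = 570,000 mm².
w² = 570,000/√2, so w ≈ 634.9 mm; long side = w√2 ≈ 897.8 mm.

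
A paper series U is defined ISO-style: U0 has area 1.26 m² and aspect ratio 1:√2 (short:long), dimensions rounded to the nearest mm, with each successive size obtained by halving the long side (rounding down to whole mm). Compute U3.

333 × 472 mm

Let U0's short side be w mm. w · w√2 = 1.26 m² = 1,260,000 mm², so w ≈ 943.9 mm and w√2 ≈ 1334.9 mm → U0 = 944 × 1335 mm.
U1: ⌊1335/2⌋ × 944 = 667 × 944 mm
U2: ⌊944/2⌋ × 667 = 472 × 667 mm
U3: ⌊667/2⌋ × 472 = 333 × 472 mm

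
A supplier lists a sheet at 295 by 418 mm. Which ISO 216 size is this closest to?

A3 (297 × 420 mm)

Aspect ratio 418/295 ≈ 1.417 — close to the ISO √2 ≈ 1.414.
In the A-series (A0 area = 1 m²): A3 = 297 × 420 mm.
Off by 4 mm total — nearest standard size.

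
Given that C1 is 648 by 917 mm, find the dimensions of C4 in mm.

C2: ⌊917/2⌋ × 648 = 458 × 648 mm
C3: ⌊648/2⌋ × 458 = 324 × 458 mm
C4: ⌊458/2⌋ × 324 = 229 × 324 mm

229 × 324 mm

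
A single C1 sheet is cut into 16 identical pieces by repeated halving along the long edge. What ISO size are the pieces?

C5

16 = 2^4, so 4 halving steps.
C1 → C2 → … → C5 after 4 steps.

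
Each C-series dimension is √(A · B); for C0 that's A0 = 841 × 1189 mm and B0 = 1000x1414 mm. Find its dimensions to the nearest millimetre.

Short: √(841 · 1000) = √841000 ≈ 917.1 mm.
Long: √(1189 · 1414) = √1681246 ≈ 1296.6 mm.

917 × 1297 mm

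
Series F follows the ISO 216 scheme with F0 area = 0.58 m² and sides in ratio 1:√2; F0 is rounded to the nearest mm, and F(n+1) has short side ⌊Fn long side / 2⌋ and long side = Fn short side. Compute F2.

320 × 453 mm

Let F0's short side be w mm. w · w√2 = 0.58 m² = 580,000 mm², so w ≈ 640.4 mm and w√2 ≈ 905.7 mm → F0 = 640 × 906 mm.
F1: ⌊906/2⌋ × 640 = 453 × 640 mm
F2: ⌊640/2⌋ × 453 = 320 × 453 mm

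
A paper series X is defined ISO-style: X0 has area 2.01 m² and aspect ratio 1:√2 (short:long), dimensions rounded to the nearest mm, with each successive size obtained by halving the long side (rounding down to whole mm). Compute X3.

Let X0's short side be w mm. w · w√2 = 2.01 m² = 2,010,000 mm², so w ≈ 1192.2 mm and w√2 ≈ 1686.0 mm → X0 = 1192 × 1686 mm.
X1: ⌊1686/2⌋ × 1192 = 843 × 1192 mm
X2: ⌊1192/2⌋ × 843 = 596 × 843 mm
X3: ⌊843/2⌋ × 596 = 421 × 596 mm

421 × 596 mm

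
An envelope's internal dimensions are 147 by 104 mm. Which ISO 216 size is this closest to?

A6 (105 × 148 mm)

Aspect ratio 147/104 ≈ 1.413 — close to the ISO √2 ≈ 1.414.
In the A-series (A0 area = 1 m²): A6 = 105 × 148 mm.
Off by 2 mm total — nearest standard size.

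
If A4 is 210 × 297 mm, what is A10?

A5: ⌊297/2⌋ × 210 = 148 × 210 mm
A6: ⌊210/2⌋ × 148 = 105 × 148 mm
A7: ⌊148/2⌋ × 105 = 74 × 105 mm
A8: ⌊105/2⌋ × 74 = 52 × 74 mm
A9: ⌊74/2⌋ × 52 = 37 × 52 mm
A10: ⌊52/2⌋ × 37 = 26 × 37 mm

26 × 37 mm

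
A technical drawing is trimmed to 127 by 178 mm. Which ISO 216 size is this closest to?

Aspect ratio 178/127 ≈ 1.402 — close to the ISO √2 ≈ 1.414.
In the B-series (B0 = 1000 × 1414 mm): B6 = 125 × 176 mm.
Off by 4 mm total — nearest standard size.

B6 (125 × 176 mm)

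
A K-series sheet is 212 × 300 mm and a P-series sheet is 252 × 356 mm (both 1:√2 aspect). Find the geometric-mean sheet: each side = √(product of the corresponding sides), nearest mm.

231 × 327 mm

Short side: √(212 · 252) = √53424 ≈ 231.1 → 231 mm
Long side: √(300 · 356) = √106800 ≈ 326.8 → 327 mm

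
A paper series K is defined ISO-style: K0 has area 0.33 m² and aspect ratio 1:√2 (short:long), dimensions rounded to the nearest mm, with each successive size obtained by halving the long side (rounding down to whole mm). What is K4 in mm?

Let K0's short side be w mm. w · w√2 = 0.33 m² = 330,000 mm², so w ≈ 483.1 mm and w√2 ≈ 683.1 mm → K0 = 483 × 683 mm.
K1: ⌊683/2⌋ × 483 = 341 × 483 mm
K2: ⌊483/2⌋ × 341 = 241 × 341 mm
K3: ⌊341/2⌋ × 241 = 170 × 241 mm
K4: ⌊241/2⌋ × 170 = 120 × 170 mm

120 × 170 mm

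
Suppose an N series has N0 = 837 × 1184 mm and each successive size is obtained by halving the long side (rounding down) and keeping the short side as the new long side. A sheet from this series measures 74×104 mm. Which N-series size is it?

N0: 837 × 1184 mm
N1: 592 × 837 mm
N2: 418 × 592 mm
N3: 296 × 418 mm
N4: 209 × 296 mm
N5: 148 × 209 mm
N6: 104 × 148 mm
N7: 74 × 104 mm
N8: 52 × 74 mm
→ matches N7.

N7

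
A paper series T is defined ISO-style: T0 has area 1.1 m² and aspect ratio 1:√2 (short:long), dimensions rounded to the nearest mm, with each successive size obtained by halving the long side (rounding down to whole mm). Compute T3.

311 × 441 mm

Let T0's short side be w mm. w · w√2 = 1.1 m² = 1,100,000 mm², so w ≈ 881.9 mm and w√2 ≈ 1247.3 mm → T0 = 882 × 1247 mm.
T1: ⌊1247/2⌋ × 882 = 623 × 882 mm
T2: ⌊882/2⌋ × 623 = 441 × 623 mm
T3: ⌊623/2⌋ × 441 = 311 × 441 mm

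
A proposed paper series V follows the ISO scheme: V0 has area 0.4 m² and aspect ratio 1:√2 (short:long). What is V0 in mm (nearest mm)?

Let the short side be w mm. Then w · w√2 = 0.4 m² = 400,000 mm².
w² = 400,000/√2, so w ≈ 531.8 mm; long side = w√2 ≈ 752.1 mm.

532 × 752 mm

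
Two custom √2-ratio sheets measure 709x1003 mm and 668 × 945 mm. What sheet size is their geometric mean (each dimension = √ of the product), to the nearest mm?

Short side: √(709 · 668) = √473612 ≈ 688.2 → 688 mm
Long side: √(1003 · 945) = √947835 ≈ 973.6 → 974 mm

688 × 974 mm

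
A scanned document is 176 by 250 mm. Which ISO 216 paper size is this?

B5 (176 × 250 mm)

Aspect ratio 250/176 ≈ 1.420 — close to the ISO √2 ≈ 1.414.
In the B-series (B0 = 1000 × 1414 mm): B5 = 176 × 250 mm.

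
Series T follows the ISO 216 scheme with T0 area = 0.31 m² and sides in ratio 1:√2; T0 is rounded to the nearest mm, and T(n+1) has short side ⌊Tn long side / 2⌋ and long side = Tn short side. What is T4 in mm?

Let T0's short side be w mm. w · w√2 = 0.31 m² = 310,000 mm², so w ≈ 468.2 mm and w√2 ≈ 662.1 mm → T0 = 468 × 662 mm.
T1: ⌊662/2⌋ × 468 = 331 × 468 mm
T2: ⌊468/2⌋ × 331 = 234 × 331 mm
T3: ⌊331/2⌋ × 234 = 165 × 234 mm
T4: ⌊234/2⌋ × 165 = 117 × 165 mm

117 × 165 mm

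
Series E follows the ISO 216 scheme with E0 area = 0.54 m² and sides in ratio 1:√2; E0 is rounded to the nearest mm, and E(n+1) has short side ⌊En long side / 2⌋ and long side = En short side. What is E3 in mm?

Let E0's short side be w mm. w · w√2 = 0.54 m² = 540,000 mm², so w ≈ 617.9 mm and w√2 ≈ 873.9 mm → E0 = 618 × 874 mm.
E1: ⌊874/2⌋ × 618 = 437 × 618 mm
E2: ⌊618/2⌋ × 437 = 309 × 437 mm
E3: ⌊437/2⌋ × 309 = 218 × 309 mm

218 × 309 mm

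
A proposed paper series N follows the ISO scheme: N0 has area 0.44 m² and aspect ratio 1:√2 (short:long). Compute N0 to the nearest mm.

Let the short side be w mm. Then w · w√2 = 0.44 m² = 440,000 mm².
w² = 440,000/√2, so w ≈ 557.8 mm; long side = w√2 ≈ 788.8 mm.

558 × 789 mm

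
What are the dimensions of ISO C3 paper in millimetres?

324 × 458 mm

C0 = 917 × 1297 mm (C0 is the geometric mean of A0 and B0, aspect 1:√2).
C1: ⌊1297/2⌋ × 917 = 648 × 917 mm
C2: ⌊917/2⌋ × 648 = 458 × 648 mm
C3: ⌊648/2⌋ × 458 = 324 × 458 mm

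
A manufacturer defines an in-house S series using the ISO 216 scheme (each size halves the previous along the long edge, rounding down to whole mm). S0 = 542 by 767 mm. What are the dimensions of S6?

S1 = 383 × 542 mm (from S0 by 1 halving).
S2: ⌊542/2⌋ × 383 = 271 × 383 mm
S3: ⌊383/2⌋ × 271 = 191 × 271 mm
S4: ⌊271/2⌋ × 191 = 135 × 191 mm
S5: ⌊191/2⌋ × 135 = 95 × 135 mm
S6: ⌊135/2⌋ × 95 = 67 × 95 mm

67 × 95 mm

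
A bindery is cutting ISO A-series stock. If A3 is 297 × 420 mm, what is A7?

74 × 105 mm

A4: ⌊420/2⌋ × 297 = 210 × 297 mm
A5: ⌊297/2⌋ × 210 = 148 × 210 mm
A6: ⌊210/2⌋ × 148 = 105 × 148 mm
A7: ⌊148/2⌋ × 105 = 74 × 105 mm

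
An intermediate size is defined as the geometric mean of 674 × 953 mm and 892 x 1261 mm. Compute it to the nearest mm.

775 × 1096 mm

Short side: √(674 · 892) = √601208 ≈ 775.4 → 775 mm
Long side: √(953 · 1261) = √1201733 ≈ 1096.2 → 1096 mm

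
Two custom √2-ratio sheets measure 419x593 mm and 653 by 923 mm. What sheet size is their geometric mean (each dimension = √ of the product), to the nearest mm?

Short side: √(419 · 653) = √273607 ≈ 523.1 → 523 mm
Long side: √(593 · 923) = √547339 ≈ 739.8 → 740 mm

523 × 740 mm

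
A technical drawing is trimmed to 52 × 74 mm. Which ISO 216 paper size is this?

Aspect ratio 74/52 ≈ 1.423 — close to the ISO √2 ≈ 1.414.
In the A-series (A0 area = 1 m²): A8 = 52 × 74 mm.

A8 (52 × 74 mm)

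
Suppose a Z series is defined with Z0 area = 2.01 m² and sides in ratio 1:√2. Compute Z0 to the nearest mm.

1192 × 1686 mm

Let the short side be w mm. Then w · w√2 = 2.01 m² = 2,010,000 mm².
w² = 2,010,000/√2, so w ≈ 1192.2 mm; long side = w√2 ≈ 1686.0 mm.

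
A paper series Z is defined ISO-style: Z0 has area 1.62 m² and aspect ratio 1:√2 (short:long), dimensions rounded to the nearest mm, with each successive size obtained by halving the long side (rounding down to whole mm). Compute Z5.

189 × 267 mm

Let Z0's short side be w mm. w · w√2 = 1.62 m² = 1,620,000 mm², so w ≈ 1070.3 mm and w√2 ≈ 1513.6 mm → Z0 = 1070 × 1514 mm.
Z1: ⌊1514/2⌋ × 1070 = 757 × 1070 mm
Z2: ⌊1070/2⌋ × 757 = 535 × 757 mm
Z3: ⌊757/2⌋ × 535 = 378 × 535 mm
Z4: ⌊535/2⌋ × 378 = 267 × 378 mm
Z5: ⌊378/2⌋ × 267 = 189 × 267 mm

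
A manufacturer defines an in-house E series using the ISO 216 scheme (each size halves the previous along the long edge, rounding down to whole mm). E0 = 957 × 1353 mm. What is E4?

239 × 338 mm

E1: ⌊1353/2⌋ × 957 = 676 × 957 mm
E2: ⌊957/2⌋ × 676 = 478 × 676 mm
E3: ⌊676/2⌋ × 478 = 338 × 478 mm
E4: ⌊478/2⌋ × 338 = 239 × 338 mm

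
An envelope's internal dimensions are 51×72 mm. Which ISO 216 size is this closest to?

Aspect ratio 72/51 ≈ 1.412 — close to the ISO √2 ≈ 1.414.
In the A-series (A0 area = 1 m²): A8 = 52 × 74 mm.
Off by 3 mm total — nearest standard size.

A8 (52 × 74 mm)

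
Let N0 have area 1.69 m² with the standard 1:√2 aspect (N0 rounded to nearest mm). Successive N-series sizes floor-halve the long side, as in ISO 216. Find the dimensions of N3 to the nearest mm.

Let N0's short side be w mm. w · w√2 = 1.69 m² = 1,690,000 mm², so w ≈ 1093.2 mm and w√2 ≈ 1546.0 mm → N0 = 1093 × 1546 mm.
N1: ⌊1546/2⌋ × 1093 = 773 × 1093 mm
N2: ⌊1093/2⌋ × 773 = 546 × 773 mm
N3: ⌊773/2⌋ × 546 = 386 × 546 mm

386 × 546 mm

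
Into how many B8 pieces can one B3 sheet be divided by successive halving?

32

B3 = 353 × 500 mm; B8 = 62 × 88 mm.
Each halving step doubles the count; 5 steps from B3 to B8.
2^5 = 32.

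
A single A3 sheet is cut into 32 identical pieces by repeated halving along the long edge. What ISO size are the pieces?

A8

32 = 2^5, so 5 halving steps.
A3 → A4 → … → A8 after 5 steps.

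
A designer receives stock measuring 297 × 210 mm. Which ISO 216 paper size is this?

A4 (210 × 297 mm)

Aspect ratio 297/210 ≈ 1.414 — close to the ISO √2 ≈ 1.414.
In the A-series (A0 area = 1 m²): A4 = 210 × 297 mm.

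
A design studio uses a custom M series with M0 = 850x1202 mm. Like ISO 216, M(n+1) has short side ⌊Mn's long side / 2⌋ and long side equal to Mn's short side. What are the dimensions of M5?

M1 = 601 × 850 mm (from M0 by 1 halving).
M2: ⌊850/2⌋ × 601 = 425 × 601 mm
M3: ⌊601/2⌋ × 425 = 300 × 425 mm
M4: ⌊425/2⌋ × 300 = 212 × 300 mm
M5: ⌊300/2⌋ × 212 = 150 × 212 mm

150 × 212 mm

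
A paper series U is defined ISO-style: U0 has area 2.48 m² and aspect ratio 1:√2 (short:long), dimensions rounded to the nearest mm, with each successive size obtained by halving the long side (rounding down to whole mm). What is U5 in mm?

Let U0's short side be w mm. w · w√2 = 2.48 m² = 2,480,000 mm², so w ≈ 1324.2 mm and w√2 ≈ 1872.8 mm → U0 = 1324 × 1873 mm.
U1: ⌊1873/2⌋ × 1324 = 936 × 1324 mm
U2: ⌊1324/2⌋ × 936 = 662 × 936 mm
U3: ⌊936/2⌋ × 662 = 468 × 662 mm
U4: ⌊662/2⌋ × 468 = 331 × 468 mm
U5: ⌊468/2⌋ × 331 = 234 × 331 mm

234 × 331 mm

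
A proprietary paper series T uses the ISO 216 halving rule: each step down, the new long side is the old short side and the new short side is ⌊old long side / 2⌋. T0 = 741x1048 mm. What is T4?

185 × 262 mm

T1 = 524 × 741 mm (from T0 by 1 halving).
T2: ⌊741/2⌋ × 524 = 370 × 524 mm
T3: ⌊524/2⌋ × 370 = 262 × 370 mm
T4: ⌊370/2⌋ × 262 = 185 × 262 mm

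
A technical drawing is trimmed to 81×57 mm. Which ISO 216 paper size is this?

Aspect ratio 81/57 ≈ 1.421 — close to the ISO √2 ≈ 1.414.
In the C-series (envelope sizes, between A and B): C8 = 57 × 81 mm.

C8 (57 × 81 mm)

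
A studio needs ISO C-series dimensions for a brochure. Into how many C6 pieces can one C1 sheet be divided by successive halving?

Each ISO step halves the sheet: 1 × C1 → 2 × C2 → 4 × C3 → 8 × C4 → …
From C1 to C6 is 5 halving steps: 2^5 = 32.

32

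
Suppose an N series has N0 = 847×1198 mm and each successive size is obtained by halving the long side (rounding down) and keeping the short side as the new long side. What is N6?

105 × 149 mm

N1: ⌊1198/2⌋ × 847 = 599 × 847 mm
N2: ⌊847/2⌋ × 599 = 423 × 599 mm
N3: ⌊599/2⌋ × 423 = 299 × 423 mm
N4: ⌊423/2⌋ × 299 = 211 × 299 mm
N5: ⌊299/2⌋ × 211 = 149 × 211 mm
N6: ⌊211/2⌋ × 149 = 105 × 149 mm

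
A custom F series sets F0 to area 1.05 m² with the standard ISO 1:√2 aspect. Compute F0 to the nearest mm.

862 × 1219 mm

Let the short side be w mm. Then w · w√2 = 1.05 m² = 1,050,000 mm².
w² = 1,050,000/√2, so w ≈ 861.7 mm; long side = w√2 ≈ 1218.6 mm.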